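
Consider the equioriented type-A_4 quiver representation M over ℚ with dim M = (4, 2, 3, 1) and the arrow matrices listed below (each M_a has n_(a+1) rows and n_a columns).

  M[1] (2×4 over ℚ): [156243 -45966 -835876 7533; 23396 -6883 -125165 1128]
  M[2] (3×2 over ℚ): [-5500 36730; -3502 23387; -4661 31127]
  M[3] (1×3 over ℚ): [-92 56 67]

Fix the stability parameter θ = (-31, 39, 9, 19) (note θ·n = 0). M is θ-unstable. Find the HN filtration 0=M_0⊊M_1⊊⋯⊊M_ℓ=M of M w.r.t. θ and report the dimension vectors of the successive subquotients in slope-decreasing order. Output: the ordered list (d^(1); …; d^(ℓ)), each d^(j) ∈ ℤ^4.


Via rank(M_{q-1}∘⋯∘M_p): M ≅ I[1,1]^2, I[1,3], I[1,4], I[3,3].
μ_θ-semistable layers: μ^(1)=24; μ^(2)=67/3; μ^(3)=9; μ^(4)=-31

((0, 1, 1, 0); (0, 1, 1, 1); (0, 0, 1, 0); (4, 0, 0, 0))


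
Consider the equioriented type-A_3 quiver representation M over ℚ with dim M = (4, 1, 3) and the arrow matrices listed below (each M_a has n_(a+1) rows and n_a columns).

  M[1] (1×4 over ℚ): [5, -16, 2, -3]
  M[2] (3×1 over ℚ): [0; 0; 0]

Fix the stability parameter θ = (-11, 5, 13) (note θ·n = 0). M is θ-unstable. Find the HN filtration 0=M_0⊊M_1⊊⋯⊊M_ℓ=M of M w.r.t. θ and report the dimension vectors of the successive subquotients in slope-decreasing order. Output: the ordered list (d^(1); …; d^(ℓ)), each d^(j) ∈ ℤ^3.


Interval decomposition of M: I[1,1]^3, I[1,2], I[3,3]^3.
HN type (ℓ=3): μ^(1)=13; μ^(2)=5; μ^(3)=-11

((0, 0, 3); (0, 1, 0); (4, 0, 0))


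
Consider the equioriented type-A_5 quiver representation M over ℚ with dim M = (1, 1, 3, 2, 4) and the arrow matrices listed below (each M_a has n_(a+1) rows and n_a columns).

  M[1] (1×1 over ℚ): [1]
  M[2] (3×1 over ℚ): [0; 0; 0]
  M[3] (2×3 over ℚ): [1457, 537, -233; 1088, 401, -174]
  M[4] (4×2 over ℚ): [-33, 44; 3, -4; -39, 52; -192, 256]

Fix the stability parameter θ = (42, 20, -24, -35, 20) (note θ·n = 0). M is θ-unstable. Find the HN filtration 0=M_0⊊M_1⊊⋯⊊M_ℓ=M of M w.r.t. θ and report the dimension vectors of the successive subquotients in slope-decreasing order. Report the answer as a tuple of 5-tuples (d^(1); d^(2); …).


Interval decomposition of M: I[1,2], I[3,3], I[3,4], I[3,5], I[5,5]^3.
HN type (ℓ=4): μ^(1)=31; μ^(2)=20; μ^(3)=-24; μ^(4)=-59/2

((1, 1, 0, 0, 0); (0, 0, 0, 0, 4); (0, 0, 1, 0, 0); (0, 0, 2, 2, 0))


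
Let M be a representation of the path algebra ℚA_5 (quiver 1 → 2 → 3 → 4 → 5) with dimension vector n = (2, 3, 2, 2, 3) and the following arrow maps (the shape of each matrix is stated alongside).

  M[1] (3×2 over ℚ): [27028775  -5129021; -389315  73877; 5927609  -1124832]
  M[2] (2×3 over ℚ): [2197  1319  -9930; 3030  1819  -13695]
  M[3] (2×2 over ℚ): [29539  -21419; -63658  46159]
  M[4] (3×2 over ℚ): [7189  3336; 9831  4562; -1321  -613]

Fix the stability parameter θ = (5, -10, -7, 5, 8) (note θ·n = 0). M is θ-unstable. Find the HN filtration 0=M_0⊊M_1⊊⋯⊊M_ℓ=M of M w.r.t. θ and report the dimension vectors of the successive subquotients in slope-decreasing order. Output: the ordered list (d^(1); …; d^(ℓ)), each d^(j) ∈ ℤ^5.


Barcode: M ≅ I[1,2], I[1,5], I[2,5], I[5,5]. HN layers by μ_θ (6 steps, strictly decreasing):
  μ^(1)=8; μ^(2)=5; μ^(3)=-5/2; μ^(4)=-4; μ^(5)=-7; μ^(6)=-10

((0, 0, 0, 0, 3); (0, 0, 0, 2, 0); (1, 1, 0, 0, 0); (1, 1, 1, 0, 0); (0, 0, 1, 0, 0); (0, 1, 0, 0, 0))


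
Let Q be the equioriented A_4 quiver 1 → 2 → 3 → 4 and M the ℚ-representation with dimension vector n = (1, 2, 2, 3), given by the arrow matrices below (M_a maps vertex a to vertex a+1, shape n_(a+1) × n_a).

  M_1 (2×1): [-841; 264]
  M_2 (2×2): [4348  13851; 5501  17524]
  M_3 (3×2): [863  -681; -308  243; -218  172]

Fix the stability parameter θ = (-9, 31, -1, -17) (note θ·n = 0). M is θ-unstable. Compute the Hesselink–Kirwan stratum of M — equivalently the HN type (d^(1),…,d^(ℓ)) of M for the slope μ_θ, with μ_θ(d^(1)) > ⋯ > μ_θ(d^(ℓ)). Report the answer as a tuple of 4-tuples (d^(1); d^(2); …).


Barcode: M ≅ I[1,4], I[2,4], I[4,4]. HN layers by μ_θ (3 steps, strictly decreasing):
  μ^(1)=13/3; μ^(2)=-9; μ^(3)=-17

((0, 2, 2, 2); (1, 0, 0, 0); (0, 0, 0, 1))


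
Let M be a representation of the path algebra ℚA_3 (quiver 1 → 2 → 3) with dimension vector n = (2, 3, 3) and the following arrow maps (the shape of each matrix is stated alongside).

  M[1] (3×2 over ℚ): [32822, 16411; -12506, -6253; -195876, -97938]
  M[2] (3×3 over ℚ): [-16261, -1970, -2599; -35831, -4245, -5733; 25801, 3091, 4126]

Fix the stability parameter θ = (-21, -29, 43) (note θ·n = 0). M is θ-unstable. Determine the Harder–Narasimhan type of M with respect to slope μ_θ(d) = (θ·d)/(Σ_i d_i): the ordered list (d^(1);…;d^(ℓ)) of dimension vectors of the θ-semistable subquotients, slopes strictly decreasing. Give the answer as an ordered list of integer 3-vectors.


Interval decomposition of M: I[1,1], I[1,3], I[2,3]^2.
HN type (ℓ=4): μ^(1)=43; μ^(2)=-21; μ^(3)=-25; μ^(4)=-29

((0, 0, 3); (1, 0, 0); (1, 1, 0); (0, 2, 0))


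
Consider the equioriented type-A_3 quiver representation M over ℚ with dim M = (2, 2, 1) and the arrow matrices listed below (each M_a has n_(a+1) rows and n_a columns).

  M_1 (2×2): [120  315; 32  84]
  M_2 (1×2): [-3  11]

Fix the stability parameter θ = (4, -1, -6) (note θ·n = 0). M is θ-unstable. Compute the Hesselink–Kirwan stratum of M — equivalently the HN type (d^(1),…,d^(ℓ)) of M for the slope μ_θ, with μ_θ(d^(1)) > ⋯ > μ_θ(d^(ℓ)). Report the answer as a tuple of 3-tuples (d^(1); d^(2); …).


Barcode: M ≅ I[1,1], I[1,3], I[2,2]. HN layers by μ_θ (2 steps, strictly decreasing):
  μ^(1)=4; μ^(2)=-1

((1, 0, 0); (1, 2, 1))


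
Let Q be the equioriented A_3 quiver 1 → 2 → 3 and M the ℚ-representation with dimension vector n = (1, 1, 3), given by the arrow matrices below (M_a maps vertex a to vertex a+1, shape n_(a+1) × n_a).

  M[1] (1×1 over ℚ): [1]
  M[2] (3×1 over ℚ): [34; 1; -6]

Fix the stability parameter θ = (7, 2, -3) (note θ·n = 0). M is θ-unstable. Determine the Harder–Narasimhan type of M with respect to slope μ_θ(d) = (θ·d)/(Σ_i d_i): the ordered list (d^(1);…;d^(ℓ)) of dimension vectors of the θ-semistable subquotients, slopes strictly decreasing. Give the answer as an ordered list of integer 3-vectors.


Interval decomposition of M: I[1,3], I[3,3]^2.
HN type (ℓ=2): μ^(1)=2; μ^(2)=-3

((1, 1, 1); (0, 0, 2))


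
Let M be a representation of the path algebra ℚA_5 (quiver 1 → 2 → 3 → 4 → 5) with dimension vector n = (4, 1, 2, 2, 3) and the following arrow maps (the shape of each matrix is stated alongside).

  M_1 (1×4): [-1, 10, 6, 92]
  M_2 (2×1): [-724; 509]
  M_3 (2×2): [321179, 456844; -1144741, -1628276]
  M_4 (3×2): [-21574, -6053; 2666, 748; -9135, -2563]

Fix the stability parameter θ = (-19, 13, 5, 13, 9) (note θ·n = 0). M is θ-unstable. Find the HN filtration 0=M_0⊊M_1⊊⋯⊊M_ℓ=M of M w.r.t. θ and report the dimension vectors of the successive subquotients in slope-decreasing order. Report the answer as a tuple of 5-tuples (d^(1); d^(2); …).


Via rank(M_{q-1}∘⋯∘M_p): M ≅ I[1,1]^3, I[1,3], I[3,5], I[4,5], I[5,5].
μ_θ-semistable layers: μ^(1)=11; μ^(2)=9; μ^(3)=5; μ^(4)=-19

((0, 0, 0, 2, 2); (0, 1, 1, 0, 1); (0, 0, 1, 0, 0); (4, 0, 0, 0, 0))


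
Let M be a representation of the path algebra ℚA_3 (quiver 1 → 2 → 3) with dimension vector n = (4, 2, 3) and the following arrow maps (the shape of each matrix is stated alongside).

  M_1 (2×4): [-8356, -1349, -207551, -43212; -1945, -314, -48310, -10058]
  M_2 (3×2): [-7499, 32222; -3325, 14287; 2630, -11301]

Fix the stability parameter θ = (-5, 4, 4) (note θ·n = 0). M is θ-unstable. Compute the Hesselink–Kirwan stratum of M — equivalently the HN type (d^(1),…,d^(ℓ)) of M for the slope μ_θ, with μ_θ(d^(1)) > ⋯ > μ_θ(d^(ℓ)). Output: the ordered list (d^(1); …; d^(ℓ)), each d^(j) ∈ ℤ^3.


Barcode: M ≅ I[1,1]^2, I[1,3]^2, I[3,3]. HN layers by μ_θ (2 steps, strictly decreasing):
  μ^(1)=4; μ^(2)=-5

((0, 2, 3); (4, 0, 0))


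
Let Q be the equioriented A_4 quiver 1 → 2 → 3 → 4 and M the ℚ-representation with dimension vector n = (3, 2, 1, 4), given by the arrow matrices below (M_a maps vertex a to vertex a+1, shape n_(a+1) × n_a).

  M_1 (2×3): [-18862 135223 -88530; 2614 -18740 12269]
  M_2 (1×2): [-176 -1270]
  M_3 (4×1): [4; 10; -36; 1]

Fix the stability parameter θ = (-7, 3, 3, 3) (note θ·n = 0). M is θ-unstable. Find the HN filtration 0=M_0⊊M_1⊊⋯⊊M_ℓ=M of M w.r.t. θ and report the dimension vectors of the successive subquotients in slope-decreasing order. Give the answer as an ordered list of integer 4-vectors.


Interval decomposition of M: I[1,1], I[1,2], I[1,4], I[4,4]^3.
HN type (ℓ=2): μ^(1)=3; μ^(2)=-7

((0, 2, 1, 4); (3, 0, 0, 0))


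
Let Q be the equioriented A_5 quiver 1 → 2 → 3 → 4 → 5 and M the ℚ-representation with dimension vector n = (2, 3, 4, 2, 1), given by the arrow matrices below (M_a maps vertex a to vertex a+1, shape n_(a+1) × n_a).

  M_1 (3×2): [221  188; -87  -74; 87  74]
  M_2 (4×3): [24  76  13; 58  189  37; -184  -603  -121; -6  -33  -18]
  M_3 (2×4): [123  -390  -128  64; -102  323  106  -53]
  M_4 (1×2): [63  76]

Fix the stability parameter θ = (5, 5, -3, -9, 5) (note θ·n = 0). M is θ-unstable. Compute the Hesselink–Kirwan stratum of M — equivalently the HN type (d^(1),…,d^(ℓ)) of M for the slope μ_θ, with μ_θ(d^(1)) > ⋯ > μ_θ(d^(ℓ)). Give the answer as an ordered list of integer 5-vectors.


Via rank(M_{q-1}∘⋯∘M_p): M ≅ I[1,3], I[1,5], I[2,3], I[3,4].
μ_θ-semistable layers: μ^(1)=5; μ^(2)=7/3; μ^(3)=1; μ^(4)=-1/2; μ^(5)=-6

((0, 0, 0, 0, 1); (1, 1, 1, 0, 0); (0, 1, 1, 0, 0); (1, 1, 1, 1, 0); (0, 0, 1, 1, 0))


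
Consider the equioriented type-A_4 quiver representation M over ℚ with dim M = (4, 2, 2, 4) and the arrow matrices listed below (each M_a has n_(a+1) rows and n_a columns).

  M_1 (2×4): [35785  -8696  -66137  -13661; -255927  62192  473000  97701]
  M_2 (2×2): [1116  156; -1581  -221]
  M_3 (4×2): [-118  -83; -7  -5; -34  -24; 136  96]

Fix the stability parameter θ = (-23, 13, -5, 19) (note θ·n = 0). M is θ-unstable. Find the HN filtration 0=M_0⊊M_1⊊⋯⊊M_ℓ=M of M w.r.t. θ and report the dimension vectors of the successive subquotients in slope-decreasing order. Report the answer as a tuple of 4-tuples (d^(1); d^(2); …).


Barcode: M ≅ I[1,1]^2, I[1,2], I[1,4], I[3,4], I[4,4]^2. HN layers by μ_θ (5 steps, strictly decreasing):
  μ^(1)=19; μ^(2)=13; μ^(3)=4; μ^(4)=-5; μ^(5)=-23

((0, 0, 0, 4); (0, 1, 0, 0); (0, 1, 1, 0); (0, 0, 1, 0); (4, 0, 0, 0))


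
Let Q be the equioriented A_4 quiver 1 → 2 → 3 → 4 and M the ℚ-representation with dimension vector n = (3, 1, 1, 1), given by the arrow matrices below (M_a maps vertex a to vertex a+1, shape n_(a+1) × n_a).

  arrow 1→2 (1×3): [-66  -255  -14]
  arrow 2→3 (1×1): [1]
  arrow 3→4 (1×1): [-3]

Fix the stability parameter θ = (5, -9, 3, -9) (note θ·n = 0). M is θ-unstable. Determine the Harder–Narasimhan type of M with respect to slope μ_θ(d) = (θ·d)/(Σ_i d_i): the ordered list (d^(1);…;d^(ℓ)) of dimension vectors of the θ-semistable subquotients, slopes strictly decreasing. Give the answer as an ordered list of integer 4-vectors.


Barcode: M ≅ I[1,1]^2, I[1,4]. HN layers by μ_θ (2 steps, strictly decreasing):
  μ^(1)=5; μ^(2)=-5/2

((2, 0, 0, 0); (1, 1, 1, 1))


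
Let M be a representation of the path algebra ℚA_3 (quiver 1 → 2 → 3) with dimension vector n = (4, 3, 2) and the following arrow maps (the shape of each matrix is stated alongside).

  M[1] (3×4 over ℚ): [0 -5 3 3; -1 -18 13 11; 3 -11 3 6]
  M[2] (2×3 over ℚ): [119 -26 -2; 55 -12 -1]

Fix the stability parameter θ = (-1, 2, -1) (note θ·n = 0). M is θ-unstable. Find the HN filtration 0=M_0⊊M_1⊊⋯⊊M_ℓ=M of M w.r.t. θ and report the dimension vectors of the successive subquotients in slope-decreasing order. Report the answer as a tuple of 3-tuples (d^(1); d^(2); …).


Barcode: M ≅ I[1,1], I[1,2], I[1,3]^2. HN layers by μ_θ (3 steps, strictly decreasing):
  μ^(1)=2; μ^(2)=1/2; μ^(3)=-1

((0, 1, 0); (0, 2, 2); (4, 0, 0))


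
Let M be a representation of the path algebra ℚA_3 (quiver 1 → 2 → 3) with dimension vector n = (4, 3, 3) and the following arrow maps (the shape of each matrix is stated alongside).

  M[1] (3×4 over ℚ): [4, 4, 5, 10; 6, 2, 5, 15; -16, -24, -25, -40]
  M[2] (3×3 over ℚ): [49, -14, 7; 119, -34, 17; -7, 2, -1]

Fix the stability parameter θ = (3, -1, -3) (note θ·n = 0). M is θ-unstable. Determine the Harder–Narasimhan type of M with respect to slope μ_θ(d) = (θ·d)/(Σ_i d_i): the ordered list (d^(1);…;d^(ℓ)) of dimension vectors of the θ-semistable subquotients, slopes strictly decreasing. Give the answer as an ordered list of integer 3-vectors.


Barcode: M ≅ I[1,1]^2, I[1,2]^2, I[2,3], I[3,3]^2. HN layers by μ_θ (4 steps, strictly decreasing):
  μ^(1)=3; μ^(2)=1; μ^(3)=-2; μ^(4)=-3

((2, 0, 0); (2, 2, 0); (0, 1, 1); (0, 0, 2))


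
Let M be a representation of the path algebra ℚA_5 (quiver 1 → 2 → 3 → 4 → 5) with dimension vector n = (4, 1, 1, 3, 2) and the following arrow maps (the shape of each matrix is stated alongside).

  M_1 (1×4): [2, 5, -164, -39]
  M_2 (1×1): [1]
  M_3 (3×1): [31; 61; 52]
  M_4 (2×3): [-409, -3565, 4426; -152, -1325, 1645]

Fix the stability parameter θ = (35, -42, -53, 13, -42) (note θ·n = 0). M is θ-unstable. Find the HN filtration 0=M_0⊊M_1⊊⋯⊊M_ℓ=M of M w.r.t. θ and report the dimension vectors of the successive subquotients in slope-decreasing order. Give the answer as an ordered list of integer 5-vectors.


Via rank(M_{q-1}∘⋯∘M_p): M ≅ I[1,1]^3, I[1,5], I[4,4], I[4,5].
μ_θ-semistable layers: μ^(1)=35; μ^(2)=13; μ^(3)=-29/2; μ^(4)=-20

((3, 0, 0, 0, 0); (0, 0, 0, 1, 0); (0, 0, 0, 2, 2); (1, 1, 1, 0, 0))


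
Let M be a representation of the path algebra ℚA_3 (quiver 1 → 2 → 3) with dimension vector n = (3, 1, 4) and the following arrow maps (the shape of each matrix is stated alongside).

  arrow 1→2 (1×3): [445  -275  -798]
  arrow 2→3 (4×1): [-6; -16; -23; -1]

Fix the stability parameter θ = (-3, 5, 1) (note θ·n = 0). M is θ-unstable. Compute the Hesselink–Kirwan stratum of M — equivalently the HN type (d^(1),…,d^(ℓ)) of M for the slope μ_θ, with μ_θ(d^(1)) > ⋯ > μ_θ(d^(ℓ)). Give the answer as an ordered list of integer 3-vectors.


Via rank(M_{q-1}∘⋯∘M_p): M ≅ I[1,1]^2, I[1,3], I[3,3]^3.
μ_θ-semistable layers: μ^(1)=3; μ^(2)=1; μ^(3)=-3

((0, 1, 1); (0, 0, 3); (3, 0, 0))


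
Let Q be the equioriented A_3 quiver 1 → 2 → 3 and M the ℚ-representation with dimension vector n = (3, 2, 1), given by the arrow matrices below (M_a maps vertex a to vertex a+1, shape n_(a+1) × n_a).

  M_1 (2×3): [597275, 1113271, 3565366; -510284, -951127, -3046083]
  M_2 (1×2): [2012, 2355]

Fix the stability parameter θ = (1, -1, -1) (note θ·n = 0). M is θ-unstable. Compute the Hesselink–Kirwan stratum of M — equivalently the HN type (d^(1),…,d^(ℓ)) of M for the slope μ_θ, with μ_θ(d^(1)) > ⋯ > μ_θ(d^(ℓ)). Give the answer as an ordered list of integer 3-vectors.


Barcode: M ≅ I[1,1], I[1,2], I[1,3]. HN layers by μ_θ (3 steps, strictly decreasing):
  μ^(1)=1; μ^(2)=0; μ^(3)=-1/3

((1, 0, 0); (1, 1, 0); (1, 1, 1))


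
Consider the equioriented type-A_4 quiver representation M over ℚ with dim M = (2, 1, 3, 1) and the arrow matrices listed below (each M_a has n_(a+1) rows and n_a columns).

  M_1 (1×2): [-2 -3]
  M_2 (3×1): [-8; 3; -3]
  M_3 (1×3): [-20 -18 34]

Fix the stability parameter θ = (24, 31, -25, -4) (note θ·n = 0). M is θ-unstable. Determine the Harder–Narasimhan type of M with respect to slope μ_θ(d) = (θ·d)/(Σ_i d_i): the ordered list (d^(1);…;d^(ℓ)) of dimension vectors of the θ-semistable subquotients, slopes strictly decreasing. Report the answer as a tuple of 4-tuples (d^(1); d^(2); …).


Barcode: M ≅ I[1,1], I[1,4], I[3,3]^2. HN layers by μ_θ (3 steps, strictly decreasing):
  μ^(1)=24; μ^(2)=13/2; μ^(3)=-25

((1, 0, 0, 0); (1, 1, 1, 1); (0, 0, 2, 0))


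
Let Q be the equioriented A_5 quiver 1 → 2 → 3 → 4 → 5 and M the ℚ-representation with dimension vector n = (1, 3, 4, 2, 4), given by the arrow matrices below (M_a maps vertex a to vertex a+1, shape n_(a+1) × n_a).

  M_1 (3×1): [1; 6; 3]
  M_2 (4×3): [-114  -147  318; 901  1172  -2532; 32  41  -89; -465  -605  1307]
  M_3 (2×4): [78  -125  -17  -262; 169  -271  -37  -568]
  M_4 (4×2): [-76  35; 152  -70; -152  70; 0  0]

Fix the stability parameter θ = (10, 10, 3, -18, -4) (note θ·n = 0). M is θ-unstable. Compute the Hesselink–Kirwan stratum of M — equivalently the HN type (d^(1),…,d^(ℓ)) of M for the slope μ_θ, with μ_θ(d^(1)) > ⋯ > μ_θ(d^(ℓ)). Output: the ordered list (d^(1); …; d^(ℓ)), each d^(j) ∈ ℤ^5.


Barcode: M ≅ I[1,3], I[2,4], I[2,5], I[3,3], I[5,5]^3. HN layers by μ_θ (5 steps, strictly decreasing):
  μ^(1)=23/3; μ^(2)=3; μ^(3)=-5/3; μ^(4)=-9/4; μ^(5)=-4

((1, 1, 1, 0, 0); (0, 0, 1, 0, 0); (0, 1, 1, 1, 0); (0, 1, 1, 1, 1); (0, 0, 0, 0, 3))


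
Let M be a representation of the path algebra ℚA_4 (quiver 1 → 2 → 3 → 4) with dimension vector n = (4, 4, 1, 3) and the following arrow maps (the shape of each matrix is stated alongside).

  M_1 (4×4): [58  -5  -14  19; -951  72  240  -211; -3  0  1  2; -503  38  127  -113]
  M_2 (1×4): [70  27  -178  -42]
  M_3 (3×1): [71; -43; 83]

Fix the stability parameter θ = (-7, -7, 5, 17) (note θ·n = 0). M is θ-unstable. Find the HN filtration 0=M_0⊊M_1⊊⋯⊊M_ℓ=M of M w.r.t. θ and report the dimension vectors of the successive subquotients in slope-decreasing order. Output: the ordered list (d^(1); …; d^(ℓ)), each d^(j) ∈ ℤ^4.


Interval decomposition of M: I[1,2]^3, I[1,4], I[4,4]^2.
HN type (ℓ=3): μ^(1)=17; μ^(2)=5; μ^(3)=-7

((0, 0, 0, 3); (0, 0, 1, 0); (4, 4, 0, 0))


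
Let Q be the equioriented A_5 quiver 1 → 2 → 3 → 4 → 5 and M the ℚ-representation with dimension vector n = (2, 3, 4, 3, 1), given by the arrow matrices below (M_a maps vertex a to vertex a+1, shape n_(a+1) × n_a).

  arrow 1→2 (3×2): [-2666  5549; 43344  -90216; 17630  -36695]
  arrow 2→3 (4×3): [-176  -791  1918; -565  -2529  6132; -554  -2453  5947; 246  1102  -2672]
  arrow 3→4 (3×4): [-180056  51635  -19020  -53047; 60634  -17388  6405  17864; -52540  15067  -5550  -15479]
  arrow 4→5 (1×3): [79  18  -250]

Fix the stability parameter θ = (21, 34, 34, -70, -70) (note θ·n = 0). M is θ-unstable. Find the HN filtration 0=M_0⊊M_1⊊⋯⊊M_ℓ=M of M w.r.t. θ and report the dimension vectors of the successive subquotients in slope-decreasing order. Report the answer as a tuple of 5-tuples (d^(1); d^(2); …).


Interval decomposition of M: I[1,1], I[1,5], I[2,3], I[2,4], I[3,3], I[4,4].
HN type (ℓ=5): μ^(1)=34; μ^(2)=21; μ^(3)=-2/3; μ^(4)=-51/5; μ^(5)=-70

((0, 1, 2, 0, 0); (1, 0, 0, 0, 0); (0, 1, 1, 1, 0); (1, 1, 1, 1, 1); (0, 0, 0, 1, 0))


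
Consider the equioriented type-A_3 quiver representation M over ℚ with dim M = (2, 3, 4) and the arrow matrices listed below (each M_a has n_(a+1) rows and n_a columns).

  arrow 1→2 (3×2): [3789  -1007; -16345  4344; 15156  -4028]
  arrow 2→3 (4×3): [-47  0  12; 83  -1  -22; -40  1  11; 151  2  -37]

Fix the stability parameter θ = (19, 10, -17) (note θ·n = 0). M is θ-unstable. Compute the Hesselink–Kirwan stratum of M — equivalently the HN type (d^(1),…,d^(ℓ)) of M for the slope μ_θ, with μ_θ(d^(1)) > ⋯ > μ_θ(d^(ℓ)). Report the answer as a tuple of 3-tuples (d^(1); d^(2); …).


Barcode: M ≅ I[1,3]^2, I[2,3], I[3,3]. HN layers by μ_θ (3 steps, strictly decreasing):
  μ^(1)=4; μ^(2)=-7/2; μ^(3)=-17

((2, 2, 2); (0, 1, 1); (0, 0, 1))


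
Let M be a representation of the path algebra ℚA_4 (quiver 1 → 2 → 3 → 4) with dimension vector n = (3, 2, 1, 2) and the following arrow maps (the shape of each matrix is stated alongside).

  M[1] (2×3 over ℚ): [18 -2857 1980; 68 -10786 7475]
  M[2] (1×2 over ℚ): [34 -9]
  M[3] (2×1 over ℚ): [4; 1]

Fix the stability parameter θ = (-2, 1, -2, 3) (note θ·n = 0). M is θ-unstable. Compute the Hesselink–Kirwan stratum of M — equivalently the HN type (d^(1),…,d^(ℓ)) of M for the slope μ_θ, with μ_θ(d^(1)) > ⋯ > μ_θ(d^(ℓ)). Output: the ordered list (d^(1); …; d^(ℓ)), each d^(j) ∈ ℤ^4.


Interval decomposition of M: I[1,1], I[1,2], I[1,4], I[4,4].
HN type (ℓ=4): μ^(1)=3; μ^(2)=1; μ^(3)=-1/2; μ^(4)=-2

((0, 0, 0, 2); (0, 1, 0, 0); (0, 1, 1, 0); (3, 0, 0, 0))


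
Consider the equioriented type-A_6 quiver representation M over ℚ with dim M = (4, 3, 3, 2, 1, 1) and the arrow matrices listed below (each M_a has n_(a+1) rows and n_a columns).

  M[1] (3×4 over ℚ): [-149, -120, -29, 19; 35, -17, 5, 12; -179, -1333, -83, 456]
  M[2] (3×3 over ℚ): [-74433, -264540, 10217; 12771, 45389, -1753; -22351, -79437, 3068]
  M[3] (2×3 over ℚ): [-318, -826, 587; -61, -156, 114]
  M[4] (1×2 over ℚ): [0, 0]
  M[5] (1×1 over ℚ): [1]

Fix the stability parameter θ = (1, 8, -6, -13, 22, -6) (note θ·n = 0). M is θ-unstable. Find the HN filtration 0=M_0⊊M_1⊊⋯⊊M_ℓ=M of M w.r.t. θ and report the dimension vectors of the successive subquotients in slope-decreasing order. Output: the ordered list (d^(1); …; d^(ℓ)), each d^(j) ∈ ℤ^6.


Interval decomposition of M: I[1,1], I[1,3], I[1,4]^2, I[5,6].
HN type (ℓ=3): μ^(1)=8; μ^(2)=1; μ^(3)=-5/2

((0, 0, 0, 0, 1, 1); (2, 1, 1, 0, 0, 0); (2, 2, 2, 2, 0, 0))


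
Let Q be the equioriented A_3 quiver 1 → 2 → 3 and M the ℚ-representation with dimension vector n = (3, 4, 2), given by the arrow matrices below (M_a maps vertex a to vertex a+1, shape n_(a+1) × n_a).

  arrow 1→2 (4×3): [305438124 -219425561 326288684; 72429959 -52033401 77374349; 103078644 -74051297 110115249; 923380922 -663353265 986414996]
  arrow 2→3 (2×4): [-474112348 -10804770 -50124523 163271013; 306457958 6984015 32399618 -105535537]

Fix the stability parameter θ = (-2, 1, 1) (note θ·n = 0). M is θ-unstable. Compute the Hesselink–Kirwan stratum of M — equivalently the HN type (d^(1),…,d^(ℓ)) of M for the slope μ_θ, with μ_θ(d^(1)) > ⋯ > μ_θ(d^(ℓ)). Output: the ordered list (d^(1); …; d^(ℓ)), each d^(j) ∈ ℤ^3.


Barcode: M ≅ I[1,2], I[1,3]^2, I[2,2]. HN layers by μ_θ (2 steps, strictly decreasing):
  μ^(1)=1; μ^(2)=-2

((0, 4, 2); (3, 0, 0))


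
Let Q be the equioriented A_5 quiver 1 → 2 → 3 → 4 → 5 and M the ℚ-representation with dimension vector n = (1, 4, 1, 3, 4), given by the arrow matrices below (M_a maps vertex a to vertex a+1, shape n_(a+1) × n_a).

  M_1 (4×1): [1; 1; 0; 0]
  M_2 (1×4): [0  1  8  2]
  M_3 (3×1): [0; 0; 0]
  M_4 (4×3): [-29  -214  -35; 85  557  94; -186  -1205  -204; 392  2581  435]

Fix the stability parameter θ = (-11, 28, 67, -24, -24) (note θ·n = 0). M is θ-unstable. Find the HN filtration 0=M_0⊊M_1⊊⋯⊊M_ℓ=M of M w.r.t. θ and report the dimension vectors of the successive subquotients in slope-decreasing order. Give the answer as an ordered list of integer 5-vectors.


Via rank(M_{q-1}∘⋯∘M_p): M ≅ I[1,3], I[2,2]^3, I[4,5]^3, I[5,5].
μ_θ-semistable layers: μ^(1)=67; μ^(2)=28; μ^(3)=-11; μ^(4)=-24

((0, 0, 1, 0, 0); (0, 4, 0, 0, 0); (1, 0, 0, 0, 0); (0, 0, 0, 3, 4))


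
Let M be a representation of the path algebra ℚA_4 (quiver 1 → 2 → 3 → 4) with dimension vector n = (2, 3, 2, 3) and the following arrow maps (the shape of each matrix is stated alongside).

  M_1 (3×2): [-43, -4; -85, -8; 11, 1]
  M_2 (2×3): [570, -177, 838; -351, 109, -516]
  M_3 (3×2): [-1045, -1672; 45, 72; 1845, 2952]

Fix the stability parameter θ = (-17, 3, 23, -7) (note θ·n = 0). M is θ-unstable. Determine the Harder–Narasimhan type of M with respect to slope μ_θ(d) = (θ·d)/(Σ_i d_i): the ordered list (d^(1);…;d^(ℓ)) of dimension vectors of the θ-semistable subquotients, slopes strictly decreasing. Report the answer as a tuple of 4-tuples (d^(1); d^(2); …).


Barcode: M ≅ I[1,2], I[1,4], I[2,3], I[4,4]^2. HN layers by μ_θ (5 steps, strictly decreasing):
  μ^(1)=23; μ^(2)=8; μ^(3)=3; μ^(4)=-7; μ^(5)=-17

((0, 0, 1, 0); (0, 0, 1, 1); (0, 3, 0, 0); (0, 0, 0, 2); (2, 0, 0, 0))


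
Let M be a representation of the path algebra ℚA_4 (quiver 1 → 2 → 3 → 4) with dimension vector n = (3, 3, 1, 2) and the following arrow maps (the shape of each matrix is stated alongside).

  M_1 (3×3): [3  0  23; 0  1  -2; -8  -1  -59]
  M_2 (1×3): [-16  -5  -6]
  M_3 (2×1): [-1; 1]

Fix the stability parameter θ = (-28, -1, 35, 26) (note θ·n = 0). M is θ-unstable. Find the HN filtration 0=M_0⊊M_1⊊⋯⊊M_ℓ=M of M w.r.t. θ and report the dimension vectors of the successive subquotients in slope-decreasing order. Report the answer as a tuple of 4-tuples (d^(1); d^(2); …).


Barcode: M ≅ I[1,2]^2, I[1,4], I[4,4]. HN layers by μ_θ (4 steps, strictly decreasing):
  μ^(1)=61/2; μ^(2)=26; μ^(3)=-1; μ^(4)=-28

((0, 0, 1, 1); (0, 0, 0, 1); (0, 3, 0, 0); (3, 0, 0, 0))


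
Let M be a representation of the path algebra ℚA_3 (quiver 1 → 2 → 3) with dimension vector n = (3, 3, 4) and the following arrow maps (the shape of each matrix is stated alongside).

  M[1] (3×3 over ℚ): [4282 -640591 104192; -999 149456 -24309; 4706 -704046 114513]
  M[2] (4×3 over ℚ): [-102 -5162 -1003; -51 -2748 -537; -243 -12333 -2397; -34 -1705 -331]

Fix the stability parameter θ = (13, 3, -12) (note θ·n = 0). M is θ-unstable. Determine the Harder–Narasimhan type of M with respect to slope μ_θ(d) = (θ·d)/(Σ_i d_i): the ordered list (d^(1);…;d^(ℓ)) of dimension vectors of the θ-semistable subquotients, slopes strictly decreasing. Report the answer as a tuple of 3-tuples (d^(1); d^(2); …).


Via rank(M_{q-1}∘⋯∘M_p): M ≅ I[1,3]^3, I[3,3].
μ_θ-semistable layers: μ^(1)=4/3; μ^(2)=-12

((3, 3, 3); (0, 0, 1))


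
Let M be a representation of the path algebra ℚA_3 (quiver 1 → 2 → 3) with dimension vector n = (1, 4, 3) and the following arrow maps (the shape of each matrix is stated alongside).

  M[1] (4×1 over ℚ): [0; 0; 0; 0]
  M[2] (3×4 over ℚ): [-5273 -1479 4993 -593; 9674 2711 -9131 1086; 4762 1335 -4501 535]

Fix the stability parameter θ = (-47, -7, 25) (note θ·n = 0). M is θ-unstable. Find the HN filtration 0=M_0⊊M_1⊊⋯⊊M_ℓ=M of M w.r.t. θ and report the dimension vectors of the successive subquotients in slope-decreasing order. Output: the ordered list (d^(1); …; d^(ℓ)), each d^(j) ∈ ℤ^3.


Via rank(M_{q-1}∘⋯∘M_p): M ≅ I[1,1], I[2,2], I[2,3]^3.
μ_θ-semistable layers: μ^(1)=25; μ^(2)=-7; μ^(3)=-47

((0, 0, 3); (0, 4, 0); (1, 0, 0))


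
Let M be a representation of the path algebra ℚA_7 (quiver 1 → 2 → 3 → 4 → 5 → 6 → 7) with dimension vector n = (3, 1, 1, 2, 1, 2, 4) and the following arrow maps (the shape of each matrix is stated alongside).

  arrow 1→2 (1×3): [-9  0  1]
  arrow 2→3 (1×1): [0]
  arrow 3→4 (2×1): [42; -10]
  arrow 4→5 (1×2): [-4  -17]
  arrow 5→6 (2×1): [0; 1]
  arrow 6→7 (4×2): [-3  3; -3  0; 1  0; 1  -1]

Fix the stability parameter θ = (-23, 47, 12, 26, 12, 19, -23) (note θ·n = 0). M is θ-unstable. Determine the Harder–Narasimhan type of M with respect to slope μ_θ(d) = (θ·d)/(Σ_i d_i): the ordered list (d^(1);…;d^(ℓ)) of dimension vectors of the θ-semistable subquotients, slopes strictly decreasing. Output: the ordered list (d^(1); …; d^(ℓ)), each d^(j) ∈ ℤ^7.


Interval decomposition of M: I[1,1]^2, I[1,2], I[3,7], I[4,4], I[6,7], I[7,7]^2.
HN type (ℓ=5): μ^(1)=47; μ^(2)=26; μ^(3)=46/5; μ^(4)=-2; μ^(5)=-23

((0, 1, 0, 0, 0, 0, 0); (0, 0, 0, 1, 0, 0, 0); (0, 0, 1, 1, 1, 1, 1); (0, 0, 0, 0, 0, 1, 1); (3, 0, 0, 0, 0, 0, 2))


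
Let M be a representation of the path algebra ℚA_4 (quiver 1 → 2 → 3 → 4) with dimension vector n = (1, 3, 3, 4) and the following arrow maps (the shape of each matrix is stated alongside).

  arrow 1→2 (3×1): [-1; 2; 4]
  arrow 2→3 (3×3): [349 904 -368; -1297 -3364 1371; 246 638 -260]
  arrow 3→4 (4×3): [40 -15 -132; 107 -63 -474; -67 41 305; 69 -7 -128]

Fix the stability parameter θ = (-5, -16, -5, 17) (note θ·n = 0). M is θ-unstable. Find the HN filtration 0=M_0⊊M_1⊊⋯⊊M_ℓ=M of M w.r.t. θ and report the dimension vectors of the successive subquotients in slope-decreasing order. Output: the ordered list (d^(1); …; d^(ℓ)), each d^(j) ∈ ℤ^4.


Interval decomposition of M: I[1,4], I[2,4]^2, I[4,4].
HN type (ℓ=4): μ^(1)=17; μ^(2)=-5; μ^(3)=-21/2; μ^(4)=-16

((0, 0, 0, 4); (0, 0, 3, 0); (1, 1, 0, 0); (0, 2, 0, 0))


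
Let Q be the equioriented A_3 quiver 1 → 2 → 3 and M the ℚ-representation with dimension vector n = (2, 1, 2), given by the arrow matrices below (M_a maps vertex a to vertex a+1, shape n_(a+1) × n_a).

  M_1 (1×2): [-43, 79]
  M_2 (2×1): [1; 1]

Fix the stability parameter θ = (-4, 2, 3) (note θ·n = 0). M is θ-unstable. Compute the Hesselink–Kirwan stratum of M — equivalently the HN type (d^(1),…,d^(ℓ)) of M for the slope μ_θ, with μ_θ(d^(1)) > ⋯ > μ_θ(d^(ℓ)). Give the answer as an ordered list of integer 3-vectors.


Barcode: M ≅ I[1,1], I[1,3], I[3,3]. HN layers by μ_θ (3 steps, strictly decreasing):
  μ^(1)=3; μ^(2)=2; μ^(3)=-4

((0, 0, 2); (0, 1, 0); (2, 0, 0))


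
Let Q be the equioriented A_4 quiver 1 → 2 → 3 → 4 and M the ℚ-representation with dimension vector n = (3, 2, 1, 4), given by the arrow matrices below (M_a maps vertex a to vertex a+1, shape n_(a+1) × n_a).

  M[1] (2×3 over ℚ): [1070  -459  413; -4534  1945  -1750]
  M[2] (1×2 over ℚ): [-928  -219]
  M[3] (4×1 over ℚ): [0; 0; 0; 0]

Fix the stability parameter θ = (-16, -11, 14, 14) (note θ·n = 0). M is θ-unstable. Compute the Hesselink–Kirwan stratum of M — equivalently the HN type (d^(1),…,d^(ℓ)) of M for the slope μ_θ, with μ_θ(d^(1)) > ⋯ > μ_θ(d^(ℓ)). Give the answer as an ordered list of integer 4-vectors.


Barcode: M ≅ I[1,1], I[1,2], I[1,3], I[4,4]^4. HN layers by μ_θ (3 steps, strictly decreasing):
  μ^(1)=14; μ^(2)=-11; μ^(3)=-16

((0, 0, 1, 4); (0, 2, 0, 0); (3, 0, 0, 0))


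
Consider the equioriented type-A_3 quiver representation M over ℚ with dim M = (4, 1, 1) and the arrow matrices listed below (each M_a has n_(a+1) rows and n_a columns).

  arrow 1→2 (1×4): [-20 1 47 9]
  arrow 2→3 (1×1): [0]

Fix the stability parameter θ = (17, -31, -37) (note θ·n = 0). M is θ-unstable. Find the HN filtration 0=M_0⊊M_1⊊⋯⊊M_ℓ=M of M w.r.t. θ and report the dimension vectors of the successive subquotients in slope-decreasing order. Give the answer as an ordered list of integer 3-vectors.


Interval decomposition of M: I[1,1]^3, I[1,2], I[3,3].
HN type (ℓ=3): μ^(1)=17; μ^(2)=-7; μ^(3)=-37

((3, 0, 0); (1, 1, 0); (0, 0, 1))


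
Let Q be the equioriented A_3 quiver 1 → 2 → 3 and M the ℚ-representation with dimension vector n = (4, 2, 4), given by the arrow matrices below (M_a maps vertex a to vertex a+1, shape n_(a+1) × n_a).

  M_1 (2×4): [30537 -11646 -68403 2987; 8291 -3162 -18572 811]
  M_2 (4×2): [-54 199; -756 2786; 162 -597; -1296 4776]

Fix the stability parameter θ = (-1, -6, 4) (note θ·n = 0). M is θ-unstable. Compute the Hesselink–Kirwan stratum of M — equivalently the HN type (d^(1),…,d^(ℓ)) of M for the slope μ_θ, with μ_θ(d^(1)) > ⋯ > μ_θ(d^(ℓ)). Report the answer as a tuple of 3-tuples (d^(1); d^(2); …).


Interval decomposition of M: I[1,1]^2, I[1,2], I[1,3], I[3,3]^3.
HN type (ℓ=3): μ^(1)=4; μ^(2)=-1; μ^(3)=-7/2

((0, 0, 4); (2, 0, 0); (2, 2, 0))


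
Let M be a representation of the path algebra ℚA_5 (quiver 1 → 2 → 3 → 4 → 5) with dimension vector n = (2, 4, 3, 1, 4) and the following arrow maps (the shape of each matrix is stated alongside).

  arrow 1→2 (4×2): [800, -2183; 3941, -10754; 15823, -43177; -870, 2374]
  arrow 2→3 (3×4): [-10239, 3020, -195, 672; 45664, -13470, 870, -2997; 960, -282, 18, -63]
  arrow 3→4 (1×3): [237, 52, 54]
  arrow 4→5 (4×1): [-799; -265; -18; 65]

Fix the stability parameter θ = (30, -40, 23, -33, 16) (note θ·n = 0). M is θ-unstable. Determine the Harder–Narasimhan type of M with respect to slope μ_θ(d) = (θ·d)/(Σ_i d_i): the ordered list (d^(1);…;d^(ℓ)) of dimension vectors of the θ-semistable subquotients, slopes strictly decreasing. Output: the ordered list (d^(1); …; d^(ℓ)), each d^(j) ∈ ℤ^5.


Barcode: M ≅ I[1,2], I[1,5], I[2,2], I[2,3], I[3,3], I[5,5]^3. HN layers by μ_θ (4 steps, strictly decreasing):
  μ^(1)=23; μ^(2)=16; μ^(3)=-5; μ^(4)=-40

((0, 0, 2, 0, 0); (0, 0, 0, 0, 4); (2, 2, 1, 1, 0); (0, 2, 0, 0, 0))


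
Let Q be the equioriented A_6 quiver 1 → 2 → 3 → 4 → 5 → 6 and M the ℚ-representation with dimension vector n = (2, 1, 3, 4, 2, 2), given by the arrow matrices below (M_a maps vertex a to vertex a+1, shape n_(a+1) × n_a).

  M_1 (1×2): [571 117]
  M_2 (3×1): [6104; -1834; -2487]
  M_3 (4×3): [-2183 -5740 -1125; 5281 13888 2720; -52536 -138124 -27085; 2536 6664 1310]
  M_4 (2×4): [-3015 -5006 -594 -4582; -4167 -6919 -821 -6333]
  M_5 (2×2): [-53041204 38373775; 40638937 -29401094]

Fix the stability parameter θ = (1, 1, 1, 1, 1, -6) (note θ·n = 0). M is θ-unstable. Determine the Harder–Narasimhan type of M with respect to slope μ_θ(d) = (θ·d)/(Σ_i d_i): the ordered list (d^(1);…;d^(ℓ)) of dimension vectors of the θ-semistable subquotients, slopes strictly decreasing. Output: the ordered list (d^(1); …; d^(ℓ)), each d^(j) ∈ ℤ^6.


Barcode: M ≅ I[1,1], I[1,6], I[3,3], I[3,4], I[4,4], I[4,6]. HN layers by μ_θ (3 steps, strictly decreasing):
  μ^(1)=1; μ^(2)=-1/6; μ^(3)=-4/3

((1, 0, 2, 2, 0, 0); (1, 1, 1, 1, 1, 1); (0, 0, 0, 1, 1, 1))


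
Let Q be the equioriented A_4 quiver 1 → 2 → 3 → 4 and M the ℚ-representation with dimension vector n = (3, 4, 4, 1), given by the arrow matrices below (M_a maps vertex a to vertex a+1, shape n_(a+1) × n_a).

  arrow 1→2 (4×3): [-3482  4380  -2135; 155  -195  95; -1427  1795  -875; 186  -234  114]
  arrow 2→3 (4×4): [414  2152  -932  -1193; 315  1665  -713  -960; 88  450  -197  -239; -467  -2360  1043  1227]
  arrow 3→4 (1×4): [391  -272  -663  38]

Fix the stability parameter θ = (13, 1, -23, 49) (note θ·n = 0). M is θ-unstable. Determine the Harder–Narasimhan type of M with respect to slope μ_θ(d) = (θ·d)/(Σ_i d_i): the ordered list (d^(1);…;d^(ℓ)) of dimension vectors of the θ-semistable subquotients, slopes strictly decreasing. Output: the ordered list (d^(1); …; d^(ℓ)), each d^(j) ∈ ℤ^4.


Barcode: M ≅ I[1,1], I[1,3], I[1,4], I[2,3]^2. HN layers by μ_θ (4 steps, strictly decreasing):
  μ^(1)=49; μ^(2)=13; μ^(3)=-3; μ^(4)=-11

((0, 0, 0, 1); (1, 0, 0, 0); (2, 2, 2, 0); (0, 2, 2, 0))


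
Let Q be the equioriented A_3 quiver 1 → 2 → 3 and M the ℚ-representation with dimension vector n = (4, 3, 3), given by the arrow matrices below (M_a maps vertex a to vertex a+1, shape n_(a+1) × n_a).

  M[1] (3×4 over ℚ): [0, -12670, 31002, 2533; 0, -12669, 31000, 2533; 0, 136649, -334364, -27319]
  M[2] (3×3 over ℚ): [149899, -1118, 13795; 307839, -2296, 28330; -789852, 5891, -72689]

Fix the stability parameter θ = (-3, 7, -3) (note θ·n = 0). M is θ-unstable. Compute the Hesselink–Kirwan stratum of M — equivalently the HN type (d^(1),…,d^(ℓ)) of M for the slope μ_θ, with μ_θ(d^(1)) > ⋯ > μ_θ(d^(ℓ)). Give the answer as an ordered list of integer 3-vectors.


Barcode: M ≅ I[1,1]^2, I[1,3]^2, I[2,3]. HN layers by μ_θ (2 steps, strictly decreasing):
  μ^(1)=2; μ^(2)=-3

((0, 3, 3); (4, 0, 0))


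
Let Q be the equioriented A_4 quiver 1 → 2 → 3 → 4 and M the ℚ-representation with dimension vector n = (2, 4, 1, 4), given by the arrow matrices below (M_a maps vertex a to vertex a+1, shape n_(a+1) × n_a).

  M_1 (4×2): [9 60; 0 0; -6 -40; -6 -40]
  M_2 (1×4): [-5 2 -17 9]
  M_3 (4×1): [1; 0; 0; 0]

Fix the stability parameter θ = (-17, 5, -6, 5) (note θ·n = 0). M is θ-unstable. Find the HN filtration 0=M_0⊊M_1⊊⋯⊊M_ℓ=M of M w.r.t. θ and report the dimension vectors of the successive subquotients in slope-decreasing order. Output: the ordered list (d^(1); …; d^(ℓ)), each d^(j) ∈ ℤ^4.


Via rank(M_{q-1}∘⋯∘M_p): M ≅ I[1,1], I[1,4], I[2,2]^3, I[4,4]^3.
μ_θ-semistable layers: μ^(1)=5; μ^(2)=-1/2; μ^(3)=-17

((0, 3, 0, 4); (0, 1, 1, 0); (2, 0, 0, 0))


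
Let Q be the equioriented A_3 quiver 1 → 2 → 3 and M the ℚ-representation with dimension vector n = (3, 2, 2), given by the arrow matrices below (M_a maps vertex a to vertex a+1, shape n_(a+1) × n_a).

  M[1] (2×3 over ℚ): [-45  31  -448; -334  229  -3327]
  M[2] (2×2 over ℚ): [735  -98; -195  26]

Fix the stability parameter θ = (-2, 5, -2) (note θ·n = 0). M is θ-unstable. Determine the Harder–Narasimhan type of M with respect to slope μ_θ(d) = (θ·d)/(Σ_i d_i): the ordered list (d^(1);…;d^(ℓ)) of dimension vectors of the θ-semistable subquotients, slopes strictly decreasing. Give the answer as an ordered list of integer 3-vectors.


Barcode: M ≅ I[1,1], I[1,2], I[1,3], I[3,3]. HN layers by μ_θ (3 steps, strictly decreasing):
  μ^(1)=5; μ^(2)=3/2; μ^(3)=-2

((0, 1, 0); (0, 1, 1); (3, 0, 1))


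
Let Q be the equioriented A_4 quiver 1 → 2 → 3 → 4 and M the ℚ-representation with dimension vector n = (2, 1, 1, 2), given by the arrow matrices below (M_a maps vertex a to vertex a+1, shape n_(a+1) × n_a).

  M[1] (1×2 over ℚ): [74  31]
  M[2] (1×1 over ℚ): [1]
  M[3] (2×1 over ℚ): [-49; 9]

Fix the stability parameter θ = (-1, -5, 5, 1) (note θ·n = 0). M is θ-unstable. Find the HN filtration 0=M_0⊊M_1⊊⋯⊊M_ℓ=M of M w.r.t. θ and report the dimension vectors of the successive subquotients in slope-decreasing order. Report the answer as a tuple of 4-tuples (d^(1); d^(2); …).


Via rank(M_{q-1}∘⋯∘M_p): M ≅ I[1,1], I[1,4], I[4,4].
μ_θ-semistable layers: μ^(1)=3; μ^(2)=1; μ^(3)=-1; μ^(4)=-3

((0, 0, 1, 1); (0, 0, 0, 1); (1, 0, 0, 0); (1, 1, 0, 0))


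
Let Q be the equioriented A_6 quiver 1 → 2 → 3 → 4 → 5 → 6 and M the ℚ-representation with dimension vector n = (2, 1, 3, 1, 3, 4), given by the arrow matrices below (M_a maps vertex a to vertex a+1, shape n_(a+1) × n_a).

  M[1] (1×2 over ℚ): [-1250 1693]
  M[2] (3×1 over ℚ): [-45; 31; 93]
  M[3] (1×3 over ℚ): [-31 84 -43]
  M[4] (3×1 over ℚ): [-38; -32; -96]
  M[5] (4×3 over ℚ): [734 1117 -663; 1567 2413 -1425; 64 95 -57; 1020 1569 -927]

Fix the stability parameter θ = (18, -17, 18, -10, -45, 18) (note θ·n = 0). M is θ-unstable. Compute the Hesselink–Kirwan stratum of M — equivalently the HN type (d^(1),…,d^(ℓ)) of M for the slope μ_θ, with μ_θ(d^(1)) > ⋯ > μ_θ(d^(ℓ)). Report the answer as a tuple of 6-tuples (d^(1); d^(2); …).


Barcode: M ≅ I[1,1], I[1,3], I[3,3], I[3,6], I[5,5], I[5,6], I[6,6]^2. HN layers by μ_θ (4 steps, strictly decreasing):
  μ^(1)=18; μ^(2)=1/2; μ^(3)=-37/3; μ^(4)=-45

((1, 0, 2, 0, 0, 4); (1, 1, 0, 0, 0, 0); (0, 0, 1, 1, 1, 0); (0, 0, 0, 0, 2, 0))


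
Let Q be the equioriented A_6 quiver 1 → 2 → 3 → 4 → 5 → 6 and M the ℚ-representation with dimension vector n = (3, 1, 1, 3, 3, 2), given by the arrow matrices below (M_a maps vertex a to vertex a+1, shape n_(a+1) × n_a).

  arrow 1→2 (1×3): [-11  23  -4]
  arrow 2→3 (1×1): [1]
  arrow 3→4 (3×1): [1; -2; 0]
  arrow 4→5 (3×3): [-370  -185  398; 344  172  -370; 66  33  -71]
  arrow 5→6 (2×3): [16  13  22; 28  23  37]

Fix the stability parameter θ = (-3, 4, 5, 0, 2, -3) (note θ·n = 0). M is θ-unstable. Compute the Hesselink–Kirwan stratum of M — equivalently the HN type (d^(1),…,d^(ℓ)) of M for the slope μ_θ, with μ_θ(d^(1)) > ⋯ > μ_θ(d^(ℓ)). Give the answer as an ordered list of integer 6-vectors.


Barcode: M ≅ I[1,1]^2, I[1,4], I[4,6]^2, I[5,5]. HN layers by μ_θ (4 steps, strictly decreasing):
  μ^(1)=3; μ^(2)=2; μ^(3)=-1/3; μ^(4)=-3

((0, 1, 1, 1, 0, 0); (0, 0, 0, 0, 1, 0); (0, 0, 0, 2, 2, 2); (3, 0, 0, 0, 0, 0))
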